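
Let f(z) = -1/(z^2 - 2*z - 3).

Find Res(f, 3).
Write f(z) = P(z)/Q(z) with P(z) = -1 and Q(z) = z^2 - 2*z - 3.
The denominator factors as Q(z) = (z + 1)*(z - 3), so z = 3 is a simple zero of Q and P is analytic there; z = 3 is therefore a simple pole and
  Res(f, z₀) = P(z₀)/Q'(z₀).

Q'(z) = 2*z - 2, so Q'(3) = 4.
P(3) = -1.

Res(f, 3) = (-1)/(4) = -1/4

Final answer: -1/4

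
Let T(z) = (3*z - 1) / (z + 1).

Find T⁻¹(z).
Set w = T(z) = (3*z - 1) / (z + 1) and solve for z:
  w*(z + 1) = 3*z - 1
  w + z*(w - 3) + 1 = 0
  z*(w - 3) = -w - 1
  z = (w + 1)/(3 - w)
Renaming the variable, T⁻¹(z) = (z + 1)/(-z + 3) = (-z - 1)/(z - 3).
(Check: ad - bc = 4 ≠ 0, so T is invertible.)

Final answer: (-z - 1)/(z - 3)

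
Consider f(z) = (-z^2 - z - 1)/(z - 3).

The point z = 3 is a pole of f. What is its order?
1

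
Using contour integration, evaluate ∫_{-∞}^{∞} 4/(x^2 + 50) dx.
Let f(z) = 4/(z^2 + 50). The denominator has no real zeros and deg Q - deg P = 2 ≥ 2, so the integral of f over the upper semicircle |z| = R tends to 0 as R → ∞. Closing the contour in the upper half-plane,
  ∫_{-∞}^{∞} f(x) dx = 2πi · Σ Res(f, z_k)  over the poles with Im z_k > 0.

Zeros of the denominator: z^2 + 50 = 0 gives z = ±5*sqrt(2)*I.
Upper half-plane: z = 5*sqrt(2)*I (simple).

Each pole is a simple zero of Q(z) = z^2 + 50, so Res(f, z₀) = P(z₀)/Q'(z₀) with P(z) = 4, Q'(z) = 2*z:
  Res(f, 5*sqrt(2)*I) = (4)/(10*sqrt(2)*I) = -sqrt(2)*I/5

∫_{-∞}^{∞} f(x) dx = 2πi · (-sqrt(2)*I/5) = 2*sqrt(2)*pi/5

Final answer: 2*sqrt(2)*pi/5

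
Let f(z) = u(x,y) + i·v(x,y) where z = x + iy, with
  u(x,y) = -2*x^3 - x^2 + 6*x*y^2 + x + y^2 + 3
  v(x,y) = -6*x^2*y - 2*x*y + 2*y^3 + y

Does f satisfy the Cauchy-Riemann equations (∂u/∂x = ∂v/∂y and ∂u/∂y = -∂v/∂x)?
∂u/∂x = -6*x^2 - 2*x + 6*y^2 + 1
∂v/∂y = -6*x^2 - 2*x + 6*y^2 + 1
∂u/∂y = 12*x*y + 2*y
∂v/∂x = -12*x*y - 2*y
∂u/∂x = ∂v/∂y and ∂u/∂y = -∂v/∂x hold identically; f is analytic.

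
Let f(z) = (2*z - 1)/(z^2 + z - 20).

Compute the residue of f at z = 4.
7/9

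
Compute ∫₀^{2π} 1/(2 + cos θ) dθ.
Let J = ∫₀^{2π} dθ/(2 + cos θ).
Put z = e^{iθ}: then cos θ = (z + 1/z)/2, dθ = dz/(iz), and z runs once counterclockwise around |z| = 1:
  J = ∮_{|z|=1} 1/(2 + (z + 1/z)/2) · dz/(iz) = (2/i) ∮_{|z|=1} dz/(z^2 + 4*z + 1).
The roots of z^2 + 4*z + 1 are z = (-2 ± sqrt(2^2 - 1^2)), with sqrt(3) = sqrt(3); their product is 1, so only z₊ = -2 + sqrt(3) lies inside the unit circle (z₋ = -2 - sqrt(3) lies outside).
z₊ is a simple zero of q(z) = z^2 + 4*z + 1, so Res(1/q, z₊) = 1/q'(z₊) with q'(z) = 2*z + 4; and q'(z₊) = (z₊ - z₋) = 2*sqrt(3).
Therefore J = (2/i) · 2πi · 1/(2*sqrt(3)) = 2*pi/(sqrt(3)) = 2*sqrt(3)*pi/3

Final answer: 2*sqrt(3)*pi/3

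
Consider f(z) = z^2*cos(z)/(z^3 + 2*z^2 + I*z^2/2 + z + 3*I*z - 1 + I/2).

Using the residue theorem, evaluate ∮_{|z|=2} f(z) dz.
By the residue theorem, ∮_C f(z) dz = 2πi · (sum of the residues of f at the poles inside |z| = 2).

The denominator factors as (z + I)*(z + 2 - I)*(z + I/2), so the singularities of f are simple poles at z = -I, z = -2 + I, z = -I/2.
  |-I|² = 1 < 4 = 2², so this pole is inside the contour.
  |-2 + I|² = 5 > 4 = 2², so this pole is outside the contour.
  |-I/2|² = 1/4 < 4 = 2², so this pole is inside the contour.

With P(z) = z^2*cos(z) and Q(z) = z^3 + 2*z^2 + I*z^2/2 + z + 3*I*z - 1 + I/2, each pole is simple, so Res(f, z₀) = P(z₀)/Q'(z₀) with Q'(z) = 3*z^2 + 4*z + I*z + 1 + 3*I.
  Res(f, -I) = P(-I)/Q'(-I) = (-cosh(1))/(-1 - I) = (1/2 - I/2)*cosh(1)
  Res(f, -I/2) = P(-I/2)/Q'(-I/2) = (-cosh(1/2)/4)/(3/4 + I) = (-3/25 + 4*I/25)*cosh(1/2)

Sum of residues inside C: (1/2 - I/2)*cosh(1) + (-3/25 + 4*I/25)*cosh(1/2)
∮_C f(z) dz = 2πi · ((1/2 - I/2)*cosh(1) + (-3/25 + 4*I/25)*cosh(1/2)) = pi*(-8/25 - 6*I/25)*cosh(1/2) + pi*(1 + I)*cosh(1)

Final answer: pi*(-8/25 - 6*I/25)*cosh(1/2) + pi*(1 + I)*cosh(1)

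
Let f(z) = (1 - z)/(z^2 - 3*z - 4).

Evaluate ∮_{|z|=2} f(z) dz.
By the residue theorem, ∮_C f(z) dz = 2πi · (sum of the residues of f at the poles inside |z| = 2).

The denominator factors as (z + 1)*(z - 4), so the singularities of f are simple poles at z = -1, z = 4.
  |-1|² = 1 < 4 = 2², so this pole is inside the contour.
  |4|² = 16 > 4 = 2², so this pole is outside the contour.

With P(z) = 1 - z and Q(z) = z^2 - 3*z - 4, each pole is simple, so Res(f, z₀) = P(z₀)/Q'(z₀) with Q'(z) = 2*z - 3.
  Res(f, -1) = P(-1)/Q'(-1) = (2)/(-5) = -2/5

∮_C f(z) dz = 2πi · (-2/5) = -4*I*pi/5

Final answer: -4*I*pi/5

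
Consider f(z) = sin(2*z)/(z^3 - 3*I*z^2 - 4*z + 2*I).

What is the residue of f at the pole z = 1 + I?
Write f(z) = P(z)/Q(z) with P(z) = sin(2*z) and Q(z) = z^3 - 3*I*z^2 - 4*z + 2*I.
The denominator factors as Q(z) = (z - I)*(z + 1 - I)*(z - 1 - I), so z = 1 + I is a simple zero of Q and P is analytic there; z = 1 + I is therefore a simple pole and
  Res(f, z₀) = P(z₀)/Q'(z₀).

Q'(z) = 3*z^2 - 6*I*z - 4, so Q'(1 + I) = 2.
P(1 + I) = sin(2 + 2*I).

Res(f, 1 + I) = (sin(2 + 2*I))/(2) = sin(2 + 2*I)/2

Final answer: sin(2 + 2*I)/2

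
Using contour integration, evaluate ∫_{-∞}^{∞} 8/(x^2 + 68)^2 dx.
Let f(z) = 8/(z^2 + 68)^2. The denominator has no real zeros and deg Q - deg P = 4 ≥ 2, so the integral of f over the upper semicircle |z| = R tends to 0 as R → ∞. Closing the contour in the upper half-plane,
  ∫_{-∞}^{∞} f(x) dx = 2πi · Σ Res(f, z_k)  over the poles with Im z_k > 0.

Zeros of the denominator: z^2 + 68 = 0 gives z = ±2*sqrt(17)*I.
Upper half-plane: z = 2*sqrt(17)*I (a pole of order 2).

Write f(z) = g(z)/(z - 2*sqrt(17)*I)^2 with g(z) = 8/(z + 2*sqrt(17)*I)^2. For a double pole, Res(f, z₀) = g'(z₀):
  g'(z) = -16/(z + 2*sqrt(17)*I)^3
  Res(f, 2*sqrt(17)*I) = g'(2*sqrt(17)*I) = -sqrt(17)*I/1156

∫_{-∞}^{∞} f(x) dx = 2πi · (-sqrt(17)*I/1156) = sqrt(17)*pi/578

Final answer: sqrt(17)*pi/578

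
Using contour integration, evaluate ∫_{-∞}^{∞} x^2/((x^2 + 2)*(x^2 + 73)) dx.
Let f(z) = z^2/((z^2 + 2)*(z^2 + 73)). The denominator has no real zeros and deg Q - deg P = 2 ≥ 2, so the integral of f over the upper semicircle |z| = R tends to 0 as R → ∞. Closing the contour in the upper half-plane,
  ∫_{-∞}^{∞} f(x) dx = 2πi · Σ Res(f, z_k)  over the poles with Im z_k > 0.

Zeros of the denominator: z^2 + 2 = 0 gives z = ±sqrt(2)*I; z^2 + 73 = 0 gives z = ±sqrt(73)*I.
Upper half-plane: z = sqrt(2)*I, z = sqrt(73)*I (simple).

Each pole is a simple zero of Q(z) = z^4 + 75*z^2 + 146, so Res(f, z₀) = P(z₀)/Q'(z₀) with P(z) = z^2, Q'(z) = 4*z^3 + 150*z:
  Res(f, sqrt(2)*I) = (-2)/(142*sqrt(2)*I) = sqrt(2)*I/142
  Res(f, sqrt(73)*I) = (-73)/(-142*sqrt(73)*I) = -sqrt(73)*I/142

Sum of residues: I*(-sqrt(73) + sqrt(2))/142
∫_{-∞}^{∞} f(x) dx = 2πi · (I*(-sqrt(73) + sqrt(2))/142) = pi*(-sqrt(2) + sqrt(73))/71

Final answer: pi*(-sqrt(2) + sqrt(73))/71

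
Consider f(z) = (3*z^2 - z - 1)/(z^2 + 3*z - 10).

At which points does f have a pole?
{-5, 2}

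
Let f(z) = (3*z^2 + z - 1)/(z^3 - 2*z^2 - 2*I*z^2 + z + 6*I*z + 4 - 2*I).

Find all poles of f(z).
{I, 2*I, 2 - I}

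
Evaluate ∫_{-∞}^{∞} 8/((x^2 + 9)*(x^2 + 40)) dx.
Let f(z) = 8/((z^2 + 9)*(z^2 + 40)). The denominator has no real zeros and deg Q - deg P = 4 ≥ 2, so the integral of f over the upper semicircle |z| = R tends to 0 as R → ∞. Closing the contour in the upper half-plane,
  ∫_{-∞}^{∞} f(x) dx = 2πi · Σ Res(f, z_k)  over the poles with Im z_k > 0.

Zeros of the denominator: z^2 + 9 = 0 gives z = ±3*I; z^2 + 40 = 0 gives z = ±2*sqrt(10)*I.
Upper half-plane: z = 3*I, z = 2*sqrt(10)*I (simple).

Each pole is a simple zero of Q(z) = z^4 + 49*z^2 + 360, so Res(f, z₀) = P(z₀)/Q'(z₀) with P(z) = 8, Q'(z) = 4*z^3 + 98*z:
  Res(f, 3*I) = (8)/(186*I) = -4*I/93
  Res(f, 2*sqrt(10)*I) = (8)/(-124*sqrt(10)*I) = sqrt(10)*I/155

Sum of residues: I*(-20 + 3*sqrt(10))/465
∫_{-∞}^{∞} f(x) dx = 2πi · (I*(-20 + 3*sqrt(10))/465) = 2*pi*(20 - 3*sqrt(10))/465

Final answer: 2*pi*(20 - 3*sqrt(10))/465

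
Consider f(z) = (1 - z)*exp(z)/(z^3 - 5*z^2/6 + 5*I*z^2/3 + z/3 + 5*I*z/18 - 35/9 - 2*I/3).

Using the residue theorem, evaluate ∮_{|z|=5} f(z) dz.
By the residue theorem, ∮_C f(z) dz = 2πi · (sum of the residues of f at the poles inside |z| = 5).

The denominator factors as (z + 2/3 - I)*(z + 2*I)*(z - 3/2 + 2*I/3), so the singularities of f are simple poles at z = -2/3 + I, z = -2*I, z = 3/2 - 2*I/3.
  |-2/3 + I|² = 13/9 < 25 = 5², so this pole is inside the contour.
  |-2*I|² = 4 < 25 = 5², so this pole is inside the contour.
  |3/2 - 2*I/3|² = 97/36 < 25 = 5², so this pole is inside the contour.

With P(z) = (1 - z)*exp(z) and Q(z) = z^3 - 5*z^2/6 + 5*I*z^2/3 + z/3 + 5*I*z/18 - 35/9 - 2*I/3, each pole is simple, so Res(f, z₀) = P(z₀)/Q'(z₀) with Q'(z) = 3*z^2 - 5*z/3 + 10*I*z/3 + 1/3 + 5*I/18.
  Res(f, -2/3 + I) = P(-2/3 + I)/Q'(-2/3 + I) = ((5/3 - I)*exp(-2/3 + I))/(-32/9 - 137*I/18) = (546/22865 + 5262*I/22865)*exp(-2/3 + I)
  Res(f, -2*I) = P(-2*I)/Q'(-2*I) = ((1 + 2*I)*exp(-2*I))/(-5 + 65*I/18) = (144/2465 - 882*I/2465)*exp(-2*I)
  Res(f, 3/2 - 2*I/3) = P(3/2 - 2*I/3)/Q'(3/2 - 2*I/3) = ((-1/2 + 2*I/3)*exp(3/2 - 2*I/3))/(197/36 + 7*I/18) = (-642/7801 + 996*I/7801)*exp(3/2 - 2*I/3)

Sum of residues inside C: (546/22865 + 5262*I/22865)*exp(-2/3 + I) + (144/2465 - 882*I/2465)*exp(-2*I) + (-642/7801 + 996*I/7801)*exp(3/2 - 2*I/3)
∮_C f(z) dz = 2πi · ((546/22865 + 5262*I/22865)*exp(-2/3 + I) + (144/2465 - 882*I/2465)*exp(-2*I) + (-642/7801 + 996*I/7801)*exp(3/2 - 2*I/3)) = pi*(1764/2465 + 288*I/2465)*exp(-2*I) + pi*(-10524/22865 + 1092*I/22865)*exp(-2/3 + I) + pi*(-1992/7801 - 1284*I/7801)*exp(3/2 - 2*I/3)

Final answer: pi*(1764/2465 + 288*I/2465)*exp(-2*I) + pi*(-10524/22865 + 1092*I/22865)*exp(-2/3 + I) + pi*(-1992/7801 - 1284*I/7801)*exp(3/2 - 2*I/3)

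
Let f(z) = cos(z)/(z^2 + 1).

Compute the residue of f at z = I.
-I*cosh(1)/2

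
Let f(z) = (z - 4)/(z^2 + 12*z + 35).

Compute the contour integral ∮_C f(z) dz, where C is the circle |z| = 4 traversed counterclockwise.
0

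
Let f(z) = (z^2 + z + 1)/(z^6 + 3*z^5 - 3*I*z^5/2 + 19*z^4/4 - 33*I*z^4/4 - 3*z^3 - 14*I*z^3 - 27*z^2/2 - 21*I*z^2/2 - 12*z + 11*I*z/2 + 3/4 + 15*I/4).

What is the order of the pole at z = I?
Factor the denominator:
  z^6 + 3*z^5 - 3*I*z^5/2 + 19*z^4/4 - 33*I*z^4/4 - 3*z^3 - 14*I*z^3 - 27*z^2/2 - 21*I*z^2/2 - 12*z + 11*I*z/2 + 3/4 + 15*I/4 = (z - I)^4*(z + 3/2 + I)*(z + 3/2 + 3*I/2)

The numerator P(z) = z^2 + z + 1 has P(I) = I ≠ 0, so no factor of (z - I) cancels.
Near z = I we can therefore write f(z) = g(z)/(z - I)^4 with g analytic at I and g(I) ≠ 0 (g is the numerator divided by the remaining denominator factors).

Hence z = I is a pole of order 4.

Final answer: 4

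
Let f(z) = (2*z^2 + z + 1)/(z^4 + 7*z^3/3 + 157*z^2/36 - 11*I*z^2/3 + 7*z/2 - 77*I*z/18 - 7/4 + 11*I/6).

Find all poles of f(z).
The singularities of f are the zeros of the denominator. Factoring,
  z^4 + 7*z^3/3 + 157*z^2/36 - 11*I*z^2/3 + 7*z/2 - 77*I*z/18 - 7/4 + 11*I/6 = (z + 3/2)*(z - 1/3 - 2*I)*(z - 1/3)*(z + 3/2 + 2*I)
so the candidates are z = -3/2, z = 1/3 + 2*I, z = 1/3, z = -3/2 - 2*I.

Check the numerator P(z) = 2*z^2 + z + 1 at each one:
  P(-3/2) = 4 ≠ 0, so z = -3/2 is a (simple) pole.
  P(1/3 + 2*I) = -58/9 + 14*I/3 ≠ 0, so z = 1/3 + 2*I is a (simple) pole.
  P(1/3) = 14/9 ≠ 0, so z = 1/3 is a (simple) pole.
  P(-3/2 - 2*I) = -4 + 10*I ≠ 0, so z = -3/2 - 2*I is a (simple) pole.

Poles of f: {-3/2 - 2*I, -3/2, 1/3, 1/3 + 2*I}

Final answer: {-3/2 - 2*I, -3/2, 1/3, 1/3 + 2*I}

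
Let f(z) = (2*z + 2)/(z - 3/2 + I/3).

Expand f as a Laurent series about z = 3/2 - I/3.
Put w = z - (3/2 - I/3), i.e. z = w + 3/2 - I/3. The denominator is w, so it suffices to rewrite the numerator in powers of w.

P(z) = 2*z + 2
P(w + 3/2 - I/3) = 5 - 2*I/3 + 2*w

Dividing each term by w:
  f = (5 - 2*I/3)/w + 2

Substituting back w = z - 3/2 + I/3:
  f(z) = (5 - 2*I/3)/(z - 3/2 + I/3) + 2

The series is finite because the numerator is a polynomial; the negative powers form the principal part, and the coefficient of 1/(z - 3/2 + I/3) gives Res(f, 3/2 - I/3) = 5 - 2*I/3.

Final answer: (5 - 2*I/3)/(z - 3/2 + I/3) + 2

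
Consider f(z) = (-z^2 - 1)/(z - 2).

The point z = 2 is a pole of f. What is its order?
Factor the denominator:
  z - 2 = (z - 2)

The numerator P(z) = -z^2 - 1 has P(2) = -5 ≠ 0, so no factor of (z - 2) cancels.
Near z = 2 we can therefore write f(z) = g(z)/(z - 2) with g analytic at 2 and g(2) ≠ 0 (g is just the numerator).

Hence z = 2 is a pole of order 1.

Final answer: 1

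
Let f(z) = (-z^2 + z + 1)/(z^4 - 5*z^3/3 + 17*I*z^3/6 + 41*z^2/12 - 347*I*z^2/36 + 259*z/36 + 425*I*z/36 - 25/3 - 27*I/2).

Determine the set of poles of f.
The singularities of f are the zeros of the denominator. Factoring,
  z^4 - 5*z^3/3 + 17*I*z^3/6 + 41*z^2/12 - 347*I*z^2/36 + 259*z/36 + 425*I*z/36 - 25/3 - 27*I/2 = (z - 3/2 - 3*I/2)*(z - 1 - 2*I/3)*(z + 1/3 + 3*I)*(z + 1/2 + 2*I)
so the candidates are z = 3/2 + 3*I/2, z = 1 + 2*I/3, z = -1/3 - 3*I, z = -1/2 - 2*I.

Check the numerator P(z) = -z^2 + z + 1 at each one:
  P(3/2 + 3*I/2) = 5/2 - 3*I ≠ 0, so z = 3/2 + 3*I/2 is a (simple) pole.
  P(1 + 2*I/3) = 13/9 - 2*I/3 ≠ 0, so z = 1 + 2*I/3 is a (simple) pole.
  P(-1/3 - 3*I) = 86/9 - 5*I ≠ 0, so z = -1/3 - 3*I is a (simple) pole.
  P(-1/2 - 2*I) = 17/4 - 4*I ≠ 0, so z = -1/2 - 2*I is a (simple) pole.

Poles of f: {-1/2 - 2*I, -1/3 - 3*I, 1 + 2*I/3, 3/2 + 3*I/2}

Final answer: {-1/2 - 2*I, -1/3 - 3*I, 1 + 2*I/3, 3/2 + 3*I/2}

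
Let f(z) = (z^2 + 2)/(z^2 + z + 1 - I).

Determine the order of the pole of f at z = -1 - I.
Factor the denominator:
  z^2 + z + 1 - I = (z + 1 + I)*(z - I)

The numerator P(z) = z^2 + 2 has P(-1 - I) = 2 + 2*I ≠ 0, so no factor of (z + 1 + I) cancels.
Near z = -1 - I we can therefore write f(z) = g(z)/(z + 1 + I) with g analytic at -1 - I and g(-1 - I) ≠ 0 (g is the numerator divided by the remaining denominator factors).

Hence z = -1 - I is a pole of order 1.

Final answer: 1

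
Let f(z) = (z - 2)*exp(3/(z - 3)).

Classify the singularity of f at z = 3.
essential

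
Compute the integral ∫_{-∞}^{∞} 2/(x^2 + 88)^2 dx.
Let f(z) = 2/(z^2 + 88)^2. The denominator has no real zeros and deg Q - deg P = 4 ≥ 2, so the integral of f over the upper semicircle |z| = R tends to 0 as R → ∞. Closing the contour in the upper half-plane,
  ∫_{-∞}^{∞} f(x) dx = 2πi · Σ Res(f, z_k)  over the poles with Im z_k > 0.

Zeros of the denominator: z^2 + 88 = 0 gives z = ±2*sqrt(22)*I.
Upper half-plane: z = 2*sqrt(22)*I (a pole of order 2).

Write f(z) = g(z)/(z - 2*sqrt(22)*I)^2 with g(z) = 2/(z + 2*sqrt(22)*I)^2. For a double pole, Res(f, z₀) = g'(z₀):
  g'(z) = -4/(z + 2*sqrt(22)*I)^3
  Res(f, 2*sqrt(22)*I) = g'(2*sqrt(22)*I) = -sqrt(22)*I/7744

∫_{-∞}^{∞} f(x) dx = 2πi · (-sqrt(22)*I/7744) = sqrt(22)*pi/3872

Final answer: sqrt(22)*pi/3872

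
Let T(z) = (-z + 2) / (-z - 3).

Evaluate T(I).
Substitute z = I:
  numerator:   -(I) + 2 = 2 - I
  denominator: -(I) - 3 = -3 - I
T(I) = (2 - I)/(-3 - I); multiplying numerator and denominator by the conjugate -3 + I gives (-5 + 5*I)/10 = -1/2 + I/2

Final answer: -1/2 + I/2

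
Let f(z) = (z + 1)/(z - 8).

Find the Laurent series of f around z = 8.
Put w = z - (8), i.e. z = w + 8. The denominator is w, so it suffices to rewrite the numerator in powers of w.

P(z) = z + 1
P(w + 8) = 9 + w

Dividing each term by w:
  f = 9/w + 1

Substituting back w = z - 8:
  f(z) = 9/(z - 8) + 1

The series is finite because the numerator is a polynomial; the negative powers form the principal part, and the coefficient of 1/(z - 8) gives Res(f, 8) = 9.

Final answer: 9/(z - 8) + 1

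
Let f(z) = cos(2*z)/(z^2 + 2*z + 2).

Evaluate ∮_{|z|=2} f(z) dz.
By the residue theorem, ∮_C f(z) dz = 2πi · (sum of the residues of f at the poles inside |z| = 2).

The denominator factors as (z + 1 + I)*(z + 1 - I), so the singularities of f are simple poles at z = -1 - I, z = -1 + I.
  |-1 - I|² = 2 < 4 = 2², so this pole is inside the contour.
  |-1 + I|² = 2 < 4 = 2², so this pole is inside the contour.

With P(z) = cos(2*z) and Q(z) = z^2 + 2*z + 2, each pole is simple, so Res(f, z₀) = P(z₀)/Q'(z₀) with Q'(z) = 2*z + 2.
  Res(f, -1 - I) = P(-1 - I)/Q'(-1 - I) = (cos(2 + 2*I))/(-2*I) = I*cos(2 + 2*I)/2
  Res(f, -1 + I) = P(-1 + I)/Q'(-1 + I) = (cos(2 - 2*I))/(2*I) = -I*cos(2 - 2*I)/2

Sum of residues inside C: I*cos(2 + 2*I)/2 - I*cos(2 - 2*I)/2
∮_C f(z) dz = 2πi · (I*cos(2 + 2*I)/2 - I*cos(2 - 2*I)/2) = pi*cos(2 - 2*I) - pi*cos(2 + 2*I)

Final answer: pi*cos(2 - 2*I) - pi*cos(2 + 2*I)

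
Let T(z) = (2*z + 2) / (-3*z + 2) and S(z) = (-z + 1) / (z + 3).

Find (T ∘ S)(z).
(T ∘ S)(z) = T(S(z)) = ((2)*S(z) + (2))/((-3)*S(z) + (2)). Multiply numerator and denominator by z + 3:
  numerator:   (2)*(-z + 1) + (2)*(z + 3) = 8
  denominator: (-3)*(-z + 1) + (2)*(z + 3) = 5*z + 3
(T ∘ S)(z) = 8/(5*z + 3)

Final answer: 8/(5*z + 3)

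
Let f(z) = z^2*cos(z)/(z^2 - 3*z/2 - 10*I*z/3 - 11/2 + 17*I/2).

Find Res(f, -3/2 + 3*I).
Write f(z) = P(z)/Q(z) with P(z) = z^2*cos(z) and Q(z) = z^2 - 3*z/2 - 10*I*z/3 - 11/2 + 17*I/2.
The denominator factors as Q(z) = (z + 3/2 - 3*I)*(z - 3 - I/3), so z = -3/2 + 3*I is a simple zero of Q and P is analytic there; z = -3/2 + 3*I is therefore a simple pole and
  Res(f, z₀) = P(z₀)/Q'(z₀).

Q'(z) = 2*z - 3/2 - 10*I/3, so Q'(-3/2 + 3*I) = -9/2 + 8*I/3.
P(-3/2 + 3*I) = (-27/4 - 9*I)*cos(3/2 - 3*I).

Res(f, -3/2 + 3*I) = ((-27/4 - 9*I)*cos(3/2 - 3*I))/(-9/2 + 8*I/3) = (459/1970 + 2106*I/985)*cos(3/2 - 3*I)

Final answer: (459/1970 + 2106*I/985)*cos(3/2 - 3*I)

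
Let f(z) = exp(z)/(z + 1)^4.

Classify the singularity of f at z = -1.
Write f(z) = g(z)/(z + 1)^4 with g(z) = exp(z).
g is entire and g(-1) = exp(-1) ≠ 0, so no factor of (z + 1) cancels: the Laurent expansion of f about z = -1 starts at the power -4, i.e. lim_{z→z₀} (z - z₀)^4 f(z) = exp(-1) is finite and nonzero.
So z = -1 is a pole of order 4.

Final answer: pole of order 4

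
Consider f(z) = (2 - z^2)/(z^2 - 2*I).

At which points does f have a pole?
{-1 - I, 1 + I}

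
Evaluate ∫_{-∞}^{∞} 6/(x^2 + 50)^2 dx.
3*sqrt(2)*pi/500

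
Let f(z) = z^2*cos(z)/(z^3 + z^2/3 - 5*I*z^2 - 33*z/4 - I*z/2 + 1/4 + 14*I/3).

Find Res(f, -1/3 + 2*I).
(412/61 + 1080*I/61)*cos(1/3 - 2*I)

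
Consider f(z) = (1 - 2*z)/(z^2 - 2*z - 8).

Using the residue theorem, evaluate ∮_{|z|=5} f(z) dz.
By the residue theorem, ∮_C f(z) dz = 2πi · (sum of the residues of f at the poles inside |z| = 5).

The denominator factors as (z - 4)*(z + 2), so the singularities of f are simple poles at z = 4, z = -2.
  |4|² = 16 < 25 = 5², so this pole is inside the contour.
  |-2|² = 4 < 25 = 5², so this pole is inside the contour.

With P(z) = 1 - 2*z and Q(z) = z^2 - 2*z - 8, each pole is simple, so Res(f, z₀) = P(z₀)/Q'(z₀) with Q'(z) = 2*z - 2.
  Res(f, 4) = P(4)/Q'(4) = (-7)/(6) = -7/6
  Res(f, -2) = P(-2)/Q'(-2) = (5)/(-6) = -5/6

Sum of residues inside C: -2
∮_C f(z) dz = 2πi · (-2) = -4*I*pi

Final answer: -4*I*pi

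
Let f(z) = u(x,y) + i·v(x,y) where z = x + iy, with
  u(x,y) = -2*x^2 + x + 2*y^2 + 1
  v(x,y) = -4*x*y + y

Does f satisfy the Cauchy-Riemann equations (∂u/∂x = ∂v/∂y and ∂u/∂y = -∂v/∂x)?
∂u/∂x = 1 - 4*x
∂v/∂y = 1 - 4*x
∂u/∂y = 4*y
∂v/∂x = -4*y
∂u/∂x = ∂v/∂y and ∂u/∂y = -∂v/∂x hold identically; f is analytic.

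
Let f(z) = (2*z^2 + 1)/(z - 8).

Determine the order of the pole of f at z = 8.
1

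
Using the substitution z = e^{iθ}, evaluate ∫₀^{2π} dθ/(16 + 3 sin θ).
Call the integral J. The integrand is 2π-periodic and we integrate over a full period, so shifting θ does not change the value (θ → θ + π/2 turns sin θ into cos θ). Hence
  J = ∫₀^{2π} dθ/(16 + 3 cos θ).
Put z = e^{iθ}: then cos θ = (z + 1/z)/2, dθ = dz/(iz), and z runs once counterclockwise around |z| = 1:
  J = ∮_{|z|=1} 1/(16 + 3*(z + 1/z)/2) · dz/(iz) = (2/i) ∮_{|z|=1} dz/(3*z^2 + 32*z + 3).
The roots of 3*z^2 + 32*z + 3 are z = (-16 ± sqrt(16^2 - 3^2))/3, with sqrt(247) = sqrt(247); their product is 1, so only z₊ = -16/3 + sqrt(247)/3 lies inside the unit circle (z₋ = -16/3 - sqrt(247)/3 lies outside).
z₊ is a simple zero of q(z) = 3*z^2 + 32*z + 3, so Res(1/q, z₊) = 1/q'(z₊) with q'(z) = 6*z + 32; and q'(z₊) = 3*(z₊ - z₋) = 2*sqrt(247).
Therefore J = (2/i) · 2πi · 1/(2*sqrt(247)) = 2*pi/(sqrt(247)) = 2*sqrt(247)*pi/247

Final answer: 2*sqrt(247)*pi/247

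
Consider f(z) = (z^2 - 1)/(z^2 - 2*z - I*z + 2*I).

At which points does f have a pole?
The singularities of f are the zeros of the denominator. Factoring,
  z^2 - 2*z - I*z + 2*I = (z - I)*(z - 2)
so the candidates are z = I, z = 2.

Check the numerator P(z) = z^2 - 1 at each one:
  P(I) = -2 ≠ 0, so z = I is a (simple) pole.
  P(2) = 3 ≠ 0, so z = 2 is a (simple) pole.

Poles of f: {I, 2}

Final answer: {I, 2}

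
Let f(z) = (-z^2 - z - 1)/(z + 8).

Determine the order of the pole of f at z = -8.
Factor the denominator:
  z + 8 = (z + 8)

The numerator P(z) = -z^2 - z - 1 has P(-8) = -57 ≠ 0, so no factor of (z + 8) cancels.
Near z = -8 we can therefore write f(z) = g(z)/(z + 8) with g analytic at -8 and g(-8) ≠ 0 (g is just the numerator).

Hence z = -8 is a pole of order 1.

Final answer: 1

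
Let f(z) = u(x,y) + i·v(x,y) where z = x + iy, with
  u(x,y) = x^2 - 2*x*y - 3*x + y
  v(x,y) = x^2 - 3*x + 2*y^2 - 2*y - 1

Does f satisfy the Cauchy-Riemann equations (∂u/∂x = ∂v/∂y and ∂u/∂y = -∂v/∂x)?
∂u/∂x = 2*x - 2*y - 3
∂v/∂y = 4*y - 2
∂u/∂y = 1 - 2*x
∂v/∂x = 2*x - 3
∂u/∂x ≠ ∂v/∂y and ∂u/∂y ≠ -∂v/∂x; the Cauchy-Riemann equations are not satisfied, so f is not analytic.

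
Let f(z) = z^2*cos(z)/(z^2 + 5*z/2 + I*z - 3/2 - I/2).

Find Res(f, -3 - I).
Write f(z) = P(z)/Q(z) with P(z) = z^2*cos(z) and Q(z) = z^2 + 5*z/2 + I*z - 3/2 - I/2.
The denominator factors as Q(z) = (z + 3 + I)*(z - 1/2), so z = -3 - I is a simple zero of Q and P is analytic there; z = -3 - I is therefore a simple pole and
  Res(f, z₀) = P(z₀)/Q'(z₀).

Q'(z) = 2*z + 5/2 + I, so Q'(-3 - I) = -7/2 - I.
P(-3 - I) = (8 + 6*I)*cos(3 + I).

Res(f, -3 - I) = ((8 + 6*I)*cos(3 + I))/(-7/2 - I) = (-136/53 - 52*I/53)*cos(3 + I)

Final answer: (-136/53 - 52*I/53)*cos(3 + I)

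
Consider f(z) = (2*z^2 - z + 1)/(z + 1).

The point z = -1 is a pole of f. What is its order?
Factor the denominator:
  z + 1 = (z + 1)

The numerator P(z) = 2*z^2 - z + 1 has P(-1) = 4 ≠ 0, so no factor of (z + 1) cancels.
Near z = -1 we can therefore write f(z) = g(z)/(z + 1) with g analytic at -1 and g(-1) ≠ 0 (g is just the numerator).

Hence z = -1 is a pole of order 1.

Final answer: 1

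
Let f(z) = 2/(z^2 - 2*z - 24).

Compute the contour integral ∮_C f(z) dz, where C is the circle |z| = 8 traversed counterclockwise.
By the residue theorem, ∮_C f(z) dz = 2πi · (sum of the residues of f at the poles inside |z| = 8).

The denominator factors as (z + 4)*(z - 6), so the singularities of f are simple poles at z = -4, z = 6.
  |-4|² = 16 < 64 = 8², so this pole is inside the contour.
  |6|² = 36 < 64 = 8², so this pole is inside the contour.

With P(z) = 2 and Q(z) = z^2 - 2*z - 24, each pole is simple, so Res(f, z₀) = P(z₀)/Q'(z₀) with Q'(z) = 2*z - 2.
  Res(f, -4) = P(-4)/Q'(-4) = (2)/(-10) = -1/5
  Res(f, 6) = P(6)/Q'(6) = (2)/(10) = 1/5

Sum of residues inside C: 0
∮_C f(z) dz = 2πi · (0) = 0

Final answer: 0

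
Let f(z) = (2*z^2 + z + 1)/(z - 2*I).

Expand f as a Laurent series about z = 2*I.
Put w = z - (2*I), i.e. z = w + 2*I. The denominator is w, so it suffices to rewrite the numerator in powers of w.

P(z) = 2*z^2 + z + 1
P(w + 2*I) = -7 + 2*I + (1 + 8*I)*w + 2*w^2

Dividing each term by w:
  f = (-7 + 2*I)/w + 1 + 8*I + 2*w

Substituting back w = z - 2*I:
  f(z) = (-7 + 2*I)/(z - 2*I) + 1 + 8*I + 2*(z - 2*I)

The series is finite because the numerator is a polynomial; the negative powers form the principal part, and the coefficient of 1/(z - 2*I) gives Res(f, 2*I) = -7 + 2*I.

Final answer: (-7 + 2*I)/(z - 2*I) + 1 + 8*I + 2*(z - 2*I)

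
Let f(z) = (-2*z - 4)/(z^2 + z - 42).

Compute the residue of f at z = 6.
Write f(z) = P(z)/Q(z) with P(z) = -2*z - 4 and Q(z) = z^2 + z - 42.
The denominator factors as Q(z) = (z + 7)*(z - 6), so z = 6 is a simple zero of Q and P is analytic there; z = 6 is therefore a simple pole and
  Res(f, z₀) = P(z₀)/Q'(z₀).

Q'(z) = 2*z + 1, so Q'(6) = 13.
P(6) = -16.

Res(f, 6) = (-16)/(13) = -16/13

Final answer: -16/13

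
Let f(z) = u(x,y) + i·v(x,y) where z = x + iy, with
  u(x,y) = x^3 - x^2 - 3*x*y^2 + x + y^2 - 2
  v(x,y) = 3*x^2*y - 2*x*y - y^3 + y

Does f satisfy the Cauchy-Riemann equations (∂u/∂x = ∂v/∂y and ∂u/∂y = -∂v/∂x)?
∂u/∂x = 3*x^2 - 2*x - 3*y^2 + 1
∂v/∂y = 3*x^2 - 2*x - 3*y^2 + 1
∂u/∂y = -6*x*y + 2*y
∂v/∂x = 6*x*y - 2*y
∂u/∂x = ∂v/∂y and ∂u/∂y = -∂v/∂x hold identically; f is analytic.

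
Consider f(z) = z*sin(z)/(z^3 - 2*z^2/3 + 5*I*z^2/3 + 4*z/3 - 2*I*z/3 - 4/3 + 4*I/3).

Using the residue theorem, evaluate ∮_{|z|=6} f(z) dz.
By the residue theorem, ∮_C f(z) dz = 2πi · (sum of the residues of f at the poles inside |z| = 6).

The denominator factors as (z - 2/3 + 2*I/3)*(z - I)*(z + 2*I), so the singularities of f are simple poles at z = 2/3 - 2*I/3, z = I, z = -2*I.
  |2/3 - 2*I/3|² = 8/9 < 36 = 6², so this pole is inside the contour.
  |I|² = 1 < 36 = 6², so this pole is inside the contour.
  |-2*I|² = 4 < 36 = 6², so this pole is inside the contour.

With P(z) = z*sin(z) and Q(z) = z^3 - 2*z^2/3 + 5*I*z^2/3 + 4*z/3 - 2*I*z/3 - 4/3 + 4*I/3, each pole is simple, so Res(f, z₀) = P(z₀)/Q'(z₀) with Q'(z) = 3*z^2 - 4*z/3 + 10*I*z/3 + 4/3 - 2*I/3.
  Res(f, 2/3 - 2*I/3) = P(2/3 - 2*I/3)/Q'(2/3 - 2*I/3) = ((2/3 - 2*I/3)*sin(2/3 - 2*I/3))/(8/3 - 2*I/9) = (39/145 - 33*I/145)*sin(2/3 - 2*I/3)
  Res(f, I) = P(I)/Q'(I) = (-sinh(1))/(-5 - 2*I) = (5/29 - 2*I/29)*sinh(1)
  Res(f, -2*I) = P(-2*I)/Q'(-2*I) = (-2*sinh(2))/(-4 + 2*I) = (2/5 + I/5)*sinh(2)

Sum of residues inside C: (39/145 - 33*I/145)*sin(2/3 - 2*I/3) + (5/29 - 2*I/29)*sinh(1) + (2/5 + I/5)*sinh(2)
∮_C f(z) dz = 2πi · ((39/145 - 33*I/145)*sin(2/3 - 2*I/3) + (5/29 - 2*I/29)*sinh(1) + (2/5 + I/5)*sinh(2)) = pi*(66/145 + 78*I/145)*sin(2/3 - 2*I/3) + pi*(4/29 + 10*I/29)*sinh(1) + pi*(-2/5 + 4*I/5)*sinh(2)

Final answer: pi*(66/145 + 78*I/145)*sin(2/3 - 2*I/3) + pi*(4/29 + 10*I/29)*sinh(1) + pi*(-2/5 + 4*I/5)*sinh(2)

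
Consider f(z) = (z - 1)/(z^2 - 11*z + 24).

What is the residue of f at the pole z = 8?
Write f(z) = P(z)/Q(z) with P(z) = z - 1 and Q(z) = z^2 - 11*z + 24.
The denominator factors as Q(z) = (z - 8)*(z - 3), so z = 8 is a simple zero of Q and P is analytic there; z = 8 is therefore a simple pole and
  Res(f, z₀) = P(z₀)/Q'(z₀).

Q'(z) = 2*z - 11, so Q'(8) = 5.
P(8) = 7.

Res(f, 8) = (7)/(5) = 7/5

Final answer: 7/5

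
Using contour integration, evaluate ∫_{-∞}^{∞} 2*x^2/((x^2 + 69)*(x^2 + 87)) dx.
Let f(z) = 2*z^2/((z^2 + 69)*(z^2 + 87)). The denominator has no real zeros and deg Q - deg P = 2 ≥ 2, so the integral of f over the upper semicircle |z| = R tends to 0 as R → ∞. Closing the contour in the upper half-plane,
  ∫_{-∞}^{∞} f(x) dx = 2πi · Σ Res(f, z_k)  over the poles with Im z_k > 0.

Zeros of the denominator: z^2 + 87 = 0 gives z = ±sqrt(87)*I; z^2 + 69 = 0 gives z = ±sqrt(69)*I.
Upper half-plane: z = sqrt(69)*I, z = sqrt(87)*I (simple).

Each pole is a simple zero of Q(z) = z^4 + 156*z^2 + 6003, so Res(f, z₀) = P(z₀)/Q'(z₀) with P(z) = 2*z^2, Q'(z) = 4*z^3 + 312*z:
  Res(f, sqrt(69)*I) = (-138)/(36*sqrt(69)*I) = sqrt(69)*I/18
  Res(f, sqrt(87)*I) = (-174)/(-36*sqrt(87)*I) = -sqrt(87)*I/18

Sum of residues: I*(-sqrt(87) + sqrt(69))/18
∫_{-∞}^{∞} f(x) dx = 2πi · (I*(-sqrt(87) + sqrt(69))/18) = pi*(-sqrt(69) + sqrt(87))/9

Final answer: pi*(-sqrt(69) + sqrt(87))/9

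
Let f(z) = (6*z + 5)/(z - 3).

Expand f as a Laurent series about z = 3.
Put w = z - (3), i.e. z = w + 3. The denominator is w, so it suffices to rewrite the numerator in powers of w.

P(z) = 6*z + 5
P(w + 3) = 23 + 6*w

Dividing each term by w:
  f = 23/w + 6

Substituting back w = z - 3:
  f(z) = 23/(z - 3) + 6

The series is finite because the numerator is a polynomial; the negative powers form the principal part, and the coefficient of 1/(z - 3) gives Res(f, 3) = 23.

Final answer: 23/(z - 3) + 6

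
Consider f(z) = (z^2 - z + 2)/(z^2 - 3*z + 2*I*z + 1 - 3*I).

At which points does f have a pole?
The singularities of f are the zeros of the denominator. Factoring,
  z^2 - 3*z + 2*I*z + 1 - 3*I = (z - 2 + I)*(z - 1 + I)
so the candidates are z = 2 - I, z = 1 - I.

Check the numerator P(z) = z^2 - z + 2 at each one:
  P(2 - I) = 3 - 3*I ≠ 0, so z = 2 - I is a (simple) pole.
  P(1 - I) = 1 - I ≠ 0, so z = 1 - I is a (simple) pole.

Poles of f: {1 - I, 2 - I}

Final answer: {1 - I, 2 - I}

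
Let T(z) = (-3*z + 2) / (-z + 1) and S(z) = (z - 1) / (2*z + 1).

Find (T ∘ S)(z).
(z + 5)/(z + 2)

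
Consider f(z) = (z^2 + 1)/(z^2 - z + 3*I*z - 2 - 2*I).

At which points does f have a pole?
{-2*I, 1 - I}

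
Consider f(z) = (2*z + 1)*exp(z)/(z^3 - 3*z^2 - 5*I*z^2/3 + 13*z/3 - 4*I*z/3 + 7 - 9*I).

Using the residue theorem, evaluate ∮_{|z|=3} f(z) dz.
pi*(-21/193 - 36*I/193)*exp(-1 + 2*I/3) + pi*(-15/29 - 6*I/29)*exp(1 - 2*I)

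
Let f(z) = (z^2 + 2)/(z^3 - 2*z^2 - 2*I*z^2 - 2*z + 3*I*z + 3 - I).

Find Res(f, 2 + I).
3/2 - I/6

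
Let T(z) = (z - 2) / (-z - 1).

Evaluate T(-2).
-4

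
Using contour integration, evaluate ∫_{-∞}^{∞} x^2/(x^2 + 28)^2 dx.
Let f(z) = z^2/(z^2 + 28)^2. The denominator has no real zeros and deg Q - deg P = 2 ≥ 2, so the integral of f over the upper semicircle |z| = R tends to 0 as R → ∞. Closing the contour in the upper half-plane,
  ∫_{-∞}^{∞} f(x) dx = 2πi · Σ Res(f, z_k)  over the poles with Im z_k > 0.

Zeros of the denominator: z^2 + 28 = 0 gives z = ±2*sqrt(7)*I.
Upper half-plane: z = 2*sqrt(7)*I (a pole of order 2).

Write f(z) = g(z)/(z - 2*sqrt(7)*I)^2 with g(z) = z^2/(z + 2*sqrt(7)*I)^2. For a double pole, Res(f, z₀) = g'(z₀):
  g'(z) = 4*sqrt(7)*I*z/(z + 2*sqrt(7)*I)^3
  Res(f, 2*sqrt(7)*I) = g'(2*sqrt(7)*I) = -sqrt(7)*I/56

∫_{-∞}^{∞} f(x) dx = 2πi · (-sqrt(7)*I/56) = sqrt(7)*pi/28

Final answer: sqrt(7)*pi/28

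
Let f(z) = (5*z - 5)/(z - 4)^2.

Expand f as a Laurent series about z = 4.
15/(z - 4)^2 + 5/(z - 4)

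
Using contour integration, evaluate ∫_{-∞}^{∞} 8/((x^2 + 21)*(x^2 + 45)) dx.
Let f(z) = 8/((z^2 + 21)*(z^2 + 45)). The denominator has no real zeros and deg Q - deg P = 4 ≥ 2, so the integral of f over the upper semicircle |z| = R tends to 0 as R → ∞. Closing the contour in the upper half-plane,
  ∫_{-∞}^{∞} f(x) dx = 2πi · Σ Res(f, z_k)  over the poles with Im z_k > 0.

Zeros of the denominator: z^2 + 21 = 0 gives z = ±sqrt(21)*I; z^2 + 45 = 0 gives z = ±3*sqrt(5)*I.
Upper half-plane: z = sqrt(21)*I, z = 3*sqrt(5)*I (simple).

Each pole is a simple zero of Q(z) = z^4 + 66*z^2 + 945, so Res(f, z₀) = P(z₀)/Q'(z₀) with P(z) = 8, Q'(z) = 4*z^3 + 132*z:
  Res(f, sqrt(21)*I) = (8)/(48*sqrt(21)*I) = -sqrt(21)*I/126
  Res(f, 3*sqrt(5)*I) = (8)/(-144*sqrt(5)*I) = sqrt(5)*I/90

Sum of residues: I*(-sqrt(21)/126 + sqrt(5)/90)
∫_{-∞}^{∞} f(x) dx = 2πi · (I*(-sqrt(21)/126 + sqrt(5)/90)) = pi*(-7*sqrt(5) + 5*sqrt(21))/315

Final answer: pi*(-7*sqrt(5) + 5*sqrt(21))/315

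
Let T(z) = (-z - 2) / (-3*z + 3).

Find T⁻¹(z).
Set w = T(z) = (-z - 2) / (-3*z + 3) and solve for z:
  w*(-3*z + 3) = -z - 2
  3*w + z*(1 - 3*w) + 2 = 0
  z*(1 - 3*w) = -3*w - 2
  z = (3*w + 2)/(3*w - 1)
Renaming the variable, T⁻¹(z) = (3*z + 2)/(3*z - 1).
(Check: ad - bc = -9 ≠ 0, so T is invertible.)

Final answer: (3*z + 2)/(3*z - 1)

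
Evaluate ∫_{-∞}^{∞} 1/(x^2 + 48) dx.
sqrt(3)*pi/12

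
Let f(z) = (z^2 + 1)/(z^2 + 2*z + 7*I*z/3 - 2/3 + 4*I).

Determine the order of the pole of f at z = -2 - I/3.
Factor the denominator:
  z^2 + 2*z + 7*I*z/3 - 2/3 + 4*I = (z + 2 + I/3)*(z + 2*I)

The numerator P(z) = z^2 + 1 has P(-2 - I/3) = 44/9 + 4*I/3 ≠ 0, so no factor of (z + 2 + I/3) cancels.
Near z = -2 - I/3 we can therefore write f(z) = g(z)/(z + 2 + I/3) with g analytic at -2 - I/3 and g(-2 - I/3) ≠ 0 (g is the numerator divided by the remaining denominator factors).

Hence z = -2 - I/3 is a pole of order 1.

Final answer: 1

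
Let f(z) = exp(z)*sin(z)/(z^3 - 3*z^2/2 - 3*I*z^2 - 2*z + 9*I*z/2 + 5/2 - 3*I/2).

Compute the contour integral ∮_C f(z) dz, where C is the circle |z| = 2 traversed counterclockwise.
By the residue theorem, ∮_C f(z) dz = 2πi · (sum of the residues of f at the poles inside |z| = 2).

The denominator factors as (z - 1)*(z - 1 - I)*(z + 1/2 - 2*I), so the singularities of f are simple poles at z = 1, z = 1 + I, z = -1/2 + 2*I.
  |1|² = 1 < 4 = 2², so this pole is inside the contour.
  |1 + I|² = 2 < 4 = 2², so this pole is inside the contour.
  |-1/2 + 2*I|² = 17/4 > 4 = 2², so this pole is outside the contour.

With P(z) = exp(z)*sin(z) and Q(z) = z^3 - 3*z^2/2 - 3*I*z^2 - 2*z + 9*I*z/2 + 5/2 - 3*I/2, each pole is simple, so Res(f, z₀) = P(z₀)/Q'(z₀) with Q'(z) = 3*z^2 - 3*z - 6*I*z - 2 + 9*I/2.
  Res(f, 1) = P(1)/Q'(1) = (exp(1)*sin(1))/(-2 - 3*I/2) = exp(1)*(-8/25 + 6*I/25)*sin(1)
  Res(f, 1 + I) = P(1 + I)/Q'(1 + I) = (exp(1 + I)*sin(1 + I))/(1 + 3*I/2) = (4/13 - 6*I/13)*exp(1 + I)*sin(1 + I)

Sum of residues inside C: exp(1)*(-8/25 + 6*I/25)*sin(1) + (4/13 - 6*I/13)*exp(1 + I)*sin(1 + I)
∮_C f(z) dz = 2πi · (exp(1)*(-8/25 + 6*I/25)*sin(1) + (4/13 - 6*I/13)*exp(1 + I)*sin(1 + I)) = exp(1)*pi*(-12/25 - 16*I/25)*sin(1) + pi*(12/13 + 8*I/13)*exp(1 + I)*sin(1 + I)

Final answer: exp(1)*pi*(-12/25 - 16*I/25)*sin(1) + pi*(12/13 + 8*I/13)*exp(1 + I)*sin(1 + I)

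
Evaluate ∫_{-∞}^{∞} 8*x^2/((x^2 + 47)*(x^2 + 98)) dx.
8*pi*(-sqrt(47) + 7*sqrt(2))/51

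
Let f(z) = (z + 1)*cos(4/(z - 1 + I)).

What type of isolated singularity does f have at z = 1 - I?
Let u = z - 1 + I. Then
  cos(4/u) = Σ_{k≥0} (-1)^k (4)^(2k)/((2k)!·u^(2k)) = 1 - 8/u^2 + 32/(3*u^4) + ...
which has infinitely many negative powers of u, so cos(4/(z - 1 + I)) has an essential singularity at z = 1 - I.
The extra factor z + 1 is a nonzero polynomial; if the product had at most a pole at z = 1 - I, dividing by that polynomial would leave cos(4/(z - 1 + I)) with at most a pole too — contradiction. (Equivalently, the product's Laurent series still has infinitely many negative powers.)
So the singularity is essential.

Final answer: essential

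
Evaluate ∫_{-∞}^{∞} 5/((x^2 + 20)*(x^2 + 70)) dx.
Let f(z) = 5/((z^2 + 20)*(z^2 + 70)). The denominator has no real zeros and deg Q - deg P = 4 ≥ 2, so the integral of f over the upper semicircle |z| = R tends to 0 as R → ∞. Closing the contour in the upper half-plane,
  ∫_{-∞}^{∞} f(x) dx = 2πi · Σ Res(f, z_k)  over the poles with Im z_k > 0.

Zeros of the denominator: z^2 + 70 = 0 gives z = ±sqrt(70)*I; z^2 + 20 = 0 gives z = ±2*sqrt(5)*I.
Upper half-plane: z = 2*sqrt(5)*I, z = sqrt(70)*I (simple).

Each pole is a simple zero of Q(z) = z^4 + 90*z^2 + 1400, so Res(f, z₀) = P(z₀)/Q'(z₀) with P(z) = 5, Q'(z) = 4*z^3 + 180*z:
  Res(f, 2*sqrt(5)*I) = (5)/(200*sqrt(5)*I) = -sqrt(5)*I/200
  Res(f, sqrt(70)*I) = (5)/(-100*sqrt(70)*I) = sqrt(70)*I/1400

Sum of residues: I*(-7*sqrt(5) + sqrt(70))/1400
∫_{-∞}^{∞} f(x) dx = 2πi · (I*(-7*sqrt(5) + sqrt(70))/1400) = pi*(-sqrt(70) + 7*sqrt(5))/700

Final answer: pi*(-sqrt(70) + 7*sqrt(5))/700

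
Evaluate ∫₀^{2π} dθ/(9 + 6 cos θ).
Let J = ∫₀^{2π} dθ/(9 + 6 cos θ).
Put z = e^{iθ}: then cos θ = (z + 1/z)/2, dθ = dz/(iz), and z runs once counterclockwise around |z| = 1:
  J = ∮_{|z|=1} 1/(9 + 6*(z + 1/z)/2) · dz/(iz) = (2/i) ∮_{|z|=1} dz/(6*z^2 + 18*z + 6).
The roots of 6*z^2 + 18*z + 6 are z = (-9 ± sqrt(9^2 - 6^2))/6, with sqrt(45) = 3*sqrt(5); their product is 1, so only z₊ = -3/2 + sqrt(5)/2 lies inside the unit circle (z₋ = -3/2 - sqrt(5)/2 lies outside).
z₊ is a simple zero of q(z) = 6*z^2 + 18*z + 6, so Res(1/q, z₊) = 1/q'(z₊) with q'(z) = 12*z + 18; and q'(z₊) = 6*(z₊ - z₋) = 6*sqrt(5).
Therefore J = (2/i) · 2πi · 1/(6*sqrt(5)) = 2*pi/(3*sqrt(5)) = 2*sqrt(5)*pi/15

Final answer: 2*sqrt(5)*pi/15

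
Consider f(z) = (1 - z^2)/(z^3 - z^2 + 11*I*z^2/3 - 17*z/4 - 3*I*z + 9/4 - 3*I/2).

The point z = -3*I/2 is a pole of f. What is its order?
Factor the denominator:
  z^3 - z^2 + 11*I*z^2/3 - 17*z/4 - 3*I*z + 9/4 - 3*I/2 = (z + 3*I/2)^2*(z - 1 + 2*I/3)

The numerator P(z) = 1 - z^2 has P(-3*I/2) = 13/4 ≠ 0, so no factor of (z + 3*I/2) cancels.
Near z = -3*I/2 we can therefore write f(z) = g(z)/(z + 3*I/2)^2 with g analytic at -3*I/2 and g(-3*I/2) ≠ 0 (g is the numerator divided by the remaining denominator factors).

Hence z = -3*I/2 is a pole of order 2.

Final answer: 2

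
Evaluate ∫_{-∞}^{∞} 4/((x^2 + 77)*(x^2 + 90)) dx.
2*pi*(-77*sqrt(10) + 30*sqrt(77))/15015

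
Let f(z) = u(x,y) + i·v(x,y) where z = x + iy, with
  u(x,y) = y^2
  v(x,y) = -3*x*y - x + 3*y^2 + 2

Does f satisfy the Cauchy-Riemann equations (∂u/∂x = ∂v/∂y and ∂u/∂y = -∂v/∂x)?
∂u/∂x = 0
∂v/∂y = -3*x + 6*y
∂u/∂y = 2*y
∂v/∂x = -3*y - 1
∂u/∂x ≠ ∂v/∂y and ∂u/∂y ≠ -∂v/∂x; the Cauchy-Riemann equations are not satisfied, so f is not analytic.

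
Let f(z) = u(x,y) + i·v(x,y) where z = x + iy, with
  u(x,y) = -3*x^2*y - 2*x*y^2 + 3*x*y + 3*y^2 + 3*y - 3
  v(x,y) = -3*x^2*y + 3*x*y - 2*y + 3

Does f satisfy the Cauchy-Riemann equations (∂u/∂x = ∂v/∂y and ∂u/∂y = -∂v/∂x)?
∂u/∂x = -6*x*y - 2*y^2 + 3*y
∂v/∂y = -3*x^2 + 3*x - 2
∂u/∂y = -3*x^2 - 4*x*y + 3*x + 6*y + 3
∂v/∂x = -6*x*y + 3*y
∂u/∂x ≠ ∂v/∂y and ∂u/∂y ≠ -∂v/∂x; the Cauchy-Riemann equations are not satisfied, so f is not analytic.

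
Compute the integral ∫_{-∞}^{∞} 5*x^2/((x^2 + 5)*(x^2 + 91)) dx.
Let f(z) = 5*z^2/((z^2 + 5)*(z^2 + 91)). The denominator has no real zeros and deg Q - deg P = 2 ≥ 2, so the integral of f over the upper semicircle |z| = R tends to 0 as R → ∞. Closing the contour in the upper half-plane,
  ∫_{-∞}^{∞} f(x) dx = 2πi · Σ Res(f, z_k)  over the poles with Im z_k > 0.

Zeros of the denominator: z^2 + 5 = 0 gives z = ±sqrt(5)*I; z^2 + 91 = 0 gives z = ±sqrt(91)*I.
Upper half-plane: z = sqrt(5)*I, z = sqrt(91)*I (simple).

Each pole is a simple zero of Q(z) = z^4 + 96*z^2 + 455, so Res(f, z₀) = P(z₀)/Q'(z₀) with P(z) = 5*z^2, Q'(z) = 4*z^3 + 192*z:
  Res(f, sqrt(5)*I) = (-25)/(172*sqrt(5)*I) = 5*sqrt(5)*I/172
  Res(f, sqrt(91)*I) = (-455)/(-172*sqrt(91)*I) = -5*sqrt(91)*I/172

Sum of residues: 5*I*(-sqrt(91) + sqrt(5))/172
∫_{-∞}^{∞} f(x) dx = 2πi · (5*I*(-sqrt(91) + sqrt(5))/172) = 5*pi*(-sqrt(5) + sqrt(91))/86

Final answer: 5*pi*(-sqrt(5) + sqrt(91))/86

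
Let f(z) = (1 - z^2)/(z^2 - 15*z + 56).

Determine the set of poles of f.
The singularities of f are the zeros of the denominator. Factoring,
  z^2 - 15*z + 56 = (z - 8)*(z - 7)
so the candidates are z = 8, z = 7.

Check the numerator P(z) = 1 - z^2 at each one:
  P(8) = -63 ≠ 0, so z = 8 is a (simple) pole.
  P(7) = -48 ≠ 0, so z = 7 is a (simple) pole.

Poles of f: {7, 8}

Final answer: {7, 8}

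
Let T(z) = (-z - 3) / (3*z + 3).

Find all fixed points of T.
T(z) = z means -z - 3 = z*(3*z + 3), i.e.
  3*z^2 + 4*z + 3 = 0.
Discriminant: (4)^2 - 4*(3)*(3) = -20, so the roots are complex conjugates.
  z = (-4 ± I*sqrt(20))/(2*(3))
Fixed points: {-2/3 - sqrt(5)*I/3, -2/3 + sqrt(5)*I/3}

Final answer: {-2/3 - sqrt(5)*I/3, -2/3 + sqrt(5)*I/3}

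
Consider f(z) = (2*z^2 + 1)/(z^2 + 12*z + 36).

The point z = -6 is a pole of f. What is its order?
Factor the denominator:
  z^2 + 12*z + 36 = (z + 6)^2

The numerator P(z) = 2*z^2 + 1 has P(-6) = 73 ≠ 0, so no factor of (z + 6) cancels.
Near z = -6 we can therefore write f(z) = g(z)/(z + 6)^2 with g analytic at -6 and g(-6) ≠ 0 (g is just the numerator).

Hence z = -6 is a pole of order 2.

Final answer: 2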